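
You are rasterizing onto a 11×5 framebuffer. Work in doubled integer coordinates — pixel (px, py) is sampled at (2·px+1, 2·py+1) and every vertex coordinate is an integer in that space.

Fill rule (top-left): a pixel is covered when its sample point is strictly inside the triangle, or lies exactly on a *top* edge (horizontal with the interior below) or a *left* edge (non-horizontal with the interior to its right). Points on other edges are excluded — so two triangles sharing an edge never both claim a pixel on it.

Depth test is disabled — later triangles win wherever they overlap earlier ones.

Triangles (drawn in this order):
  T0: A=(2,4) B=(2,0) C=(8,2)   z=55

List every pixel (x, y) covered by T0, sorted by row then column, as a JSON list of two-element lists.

T0:
  2·area = 24
  edge (2, 4)→(2, 0): d=(0,-4) top-left  bias=+0
  edge (2, 0)→(8, 2): d=(6,2) right/bottom  bias=-1
  edge (8, 2)→(2, 4): d=(-6,2) right/bottom  bias=-1
    (1,0)@(3, 1): e=[4,4,16] → X
    (2,0)@(5, 1): e=[12,0,12] → .  [on edge]
    (5,0)@(11, 1): e=[36,-12,0] → .  [on edge]
    (1,1)@(3, 3): e=[4,16,4] → X
    (2,1)@(5, 3): e=[12,12,0] → .  [on edge]
    (5,1)@(11, 3): e=[36,0,-12] → .  [on edge]
    (1,2)@(3, 5): e=[4,28,-8] → .
    (8,2)@(17, 5): e=[60,0,-36] → .  [on edge]
  covered (2 px):
    . X . . . . . . . . .
    . X . . . . . . . . .
    . . . . . . . . . . .
    . . . . . . . . . . .
    . . . . . . . . . . .

Result: [[1,0],[1,1]]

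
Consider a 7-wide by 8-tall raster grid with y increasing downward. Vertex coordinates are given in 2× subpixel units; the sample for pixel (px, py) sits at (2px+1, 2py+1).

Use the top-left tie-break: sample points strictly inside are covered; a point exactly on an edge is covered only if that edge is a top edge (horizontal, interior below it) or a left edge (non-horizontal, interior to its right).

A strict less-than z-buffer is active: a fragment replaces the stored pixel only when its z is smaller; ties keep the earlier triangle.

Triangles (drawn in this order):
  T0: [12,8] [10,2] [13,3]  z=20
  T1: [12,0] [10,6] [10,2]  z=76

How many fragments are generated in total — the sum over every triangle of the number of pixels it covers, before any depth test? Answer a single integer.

T0:
  2·area = 16
  edge (12, 8)→(10, 2): d=(-2,-6) top-left  bias=+0
  edge (10, 2)→(13, 3): d=(3,1) right/bottom  bias=-1
  edge (13, 3)→(12, 8): d=(-1,5) right/bottom  bias=-1
    (3,0)@(7, 1): e=[-16,0,32] → ·  [on edge]
    (5,1)@(11, 3): e=[4,2,10] → #
    (6,1)@(13, 3): e=[16,0,0] → ·  [on edge]
    (5,2)@(11, 5): e=[0,8,8] → #  [on edge]
    (6,2)@(13, 5): e=[12,6,-2] → ·
    (5,3)@(11, 7): e=[-4,14,6] → ·
    (6,5)@(13, 11): e=[0,24,-8] → ·  [on edge]
    (5,6)@(11, 13): e=[-16,32,0] → ·  [on edge]
  covered (2 px):
    · · · · · · ·
    · · · · · # ·
    · · · · · # ·
    · · · · · · ·
    · · · · · · ·
    · · · · · · ·
    · · · · · · ·
    · · · · · · ·
T1:
  2·area = 8
  edge (12, 0)→(10, 6): d=(-2,6) right/bottom  bias=-1
  edge (10, 6)→(10, 2): d=(0,-4) top-left  bias=+0
  edge (10, 2)→(12, 0): d=(2,-2) top-left  bias=+0
    (5,0)@(11, 1): e=[4,4,0] → #  [on edge]
    (6,0)@(13, 1): e=[-8,12,4] → ·
    (4,1)@(9, 3): e=[12,-4,0] → ·  [on edge]
    (5,1)@(11, 3): e=[0,4,4] → ·  [on edge]
    (3,2)@(7, 5): e=[20,-12,0] → ·  [on edge]
    (2,3)@(5, 7): e=[28,-20,0] → ·  [on edge]
    (1,4)@(3, 9): e=[36,-28,0] → ·  [on edge]
    (4,4)@(9, 9): e=[0,-4,12] → ·  [on edge]
    (0,5)@(1, 11): e=[44,-36,0] → ·  [on edge]
    (3,7)@(7, 15): e=[0,-12,20] → ·  [on edge]
  covered (1 px):
    · · · · · # ·
    · · · · · · ·
    · · · · · · ·
    · · · · · · ·
    · · · · · · ·
    · · · · · · ·
    · · · · · · ·
    · · · · · · ·

Final: 3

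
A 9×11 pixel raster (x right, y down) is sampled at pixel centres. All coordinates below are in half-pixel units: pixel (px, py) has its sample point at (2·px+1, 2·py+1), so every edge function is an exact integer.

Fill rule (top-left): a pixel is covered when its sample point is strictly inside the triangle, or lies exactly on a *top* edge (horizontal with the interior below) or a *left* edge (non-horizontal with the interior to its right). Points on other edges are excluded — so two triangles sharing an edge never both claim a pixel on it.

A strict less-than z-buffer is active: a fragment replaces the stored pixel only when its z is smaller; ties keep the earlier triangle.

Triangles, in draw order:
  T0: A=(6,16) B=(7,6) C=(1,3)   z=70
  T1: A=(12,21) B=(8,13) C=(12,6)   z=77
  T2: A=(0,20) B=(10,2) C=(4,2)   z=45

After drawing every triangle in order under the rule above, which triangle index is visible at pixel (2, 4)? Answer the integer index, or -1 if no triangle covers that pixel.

T0:
  2·area = 63  (B↔C swapped to make it positive)
  edge (6, 16)→(1, 3): d=(-5,-13) top-left  bias=+0
  edge (1, 3)→(7, 6): d=(6,3) right/bottom  bias=-1
  edge (7, 6)→(6, 16): d=(-1,10) right/bottom  bias=-1
    (0,1)@(1, 3): e=[0,0,63] → ·  [on edge]
    (1,2)@(3, 5): e=[16,6,41] → #
    (2,2)@(5, 5): e=[42,0,21] → ·  [on edge]
    (1,3)@(3, 7): e=[6,18,39] → #
    (2,3)@(5, 7): e=[32,12,19] → #
    (3,3)@(7, 7): e=[58,6,-1] → ·
    (4,3)@(9, 7): e=[84,0,-21] → ·  [on edge]
    (1,4)@(3, 9): e=[-4,30,37] → ·
    (2,4)@(5, 9): e=[22,24,17] → #
    (3,4)@(7, 9): e=[48,18,-3] → ·
    (6,4)@(13, 9): e=[126,0,-63] → ·  [on edge]
    (2,5)@(5, 11): e=[12,36,15] → #
    (8,5)@(17, 11): e=[168,0,-105] → ·  [on edge]
  covered (6 px):
    · · · · · · · · ·
    · · · · · · · · ·
    · # · · · · · · ·
    · # # · · · · · ·
    · · # · · · · · ·
    · · # · · · · · ·
    · · # · · · · · ·
    · · · · · · · · ·
    · · · · · · · · ·
    · · · · · · · · ·
    · · · · · · · · ·
T1:
  2·area = 60
  edge (12, 21)→(8, 13): d=(-4,-8) top-left  bias=+0
  edge (8, 13)→(12, 6): d=(4,-7) top-left  bias=+0
  edge (12, 6)→(12, 21): d=(0,15) right/bottom  bias=-1
    (1,1)@(3, 3): e=[0,-75,135] → ·  [on edge]
    (2,3)@(5, 7): e=[0,-45,105] → ·  [on edge]
    (5,4)@(11, 9): e=[40,5,15] → #
    (6,4)@(13, 9): e=[56,19,-15] → ·
    (3,5)@(7, 11): e=[0,-15,75] → ·  [on edge]
    (5,5)@(11, 11): e=[32,13,15] → #
    (6,5)@(13, 11): e=[48,27,-15] → ·
    (4,6)@(9, 13): e=[8,7,45] → #
    (6,6)@(13, 13): e=[40,35,-15] → ·
    (4,7)@(9, 15): e=[0,15,45] → #  [on edge]
    (6,7)@(13, 15): e=[32,43,-15] → ·
    (4,8)@(9, 17): e=[-8,23,45] → ·
    (5,9)@(11, 19): e=[0,45,15] → #  [on edge]
  covered (8 px):
    · · · · · · · · ·
    · · · · · · · · ·
    · · · · · · · · ·
    · · · · · · · · ·
    · · · · · # · · ·
    · · · · · # · · ·
    · · · · # # · · ·
    · · · · # # · · ·
    · · · · · # · · ·
    · · · · · # · · ·
    · · · · · · · · ·
T2:
  2·area = 108  (B↔C swapped to make it positive)
  edge (0, 20)→(4, 2): d=(4,-18) top-left  bias=+0
  edge (4, 2)→(10, 2): d=(6,0) top-left  bias=+0
  edge (10, 2)→(0, 20): d=(-10,18) right/bottom  bias=-1
    (2,1)@(5, 3): e=[22,6,80] → #
    (3,1)@(7, 3): e=[58,6,44] → #
    (4,1)@(9, 3): e=[94,6,8] → #
    (5,1)@(11, 3): e=[130,6,-28] → ·
    (2,2)@(5, 5): e=[30,18,60] → #
    (4,2)@(9, 5): e=[102,18,-12] → ·
    (1,3)@(3, 7): e=[2,30,76] → #
    (4,3)@(9, 7): e=[110,30,-32] → ·
    (1,4)@(3, 9): e=[10,42,56] → #
    (3,4)@(7, 9): e=[82,42,-16] → ·
    (1,5)@(3, 11): e=[18,54,36] → #
    (2,5)@(5, 11): e=[54,54,0] → ·  [on edge]
  covered (13 px):
    · · · · · · · · ·
    · · # # # · · · ·
    · · # # · · · · ·
    · # # # · · · · ·
    · # # · · · · · ·
    · # · · · · · · ·
    · # · · · · · · ·
    · · · · · · · · ·
    # · · · · · · · ·
    · · · · · · · · ·
    · · · · · · · · ·

Z-buffer (winner per pixel, '.' = empty):
  . . . . . . . . .
  . . 2 2 2 . . . .
  . 0 2 2 . . . . .
  . 2 2 2 . . . . .
  . 2 2 . . 1 . . .
  . 2 0 . . 1 . . .
  . 2 0 . 1 1 . . .
  . . . . 1 1 . . .
  2 . . . . 1 . . .
  . . . . . 1 . . .
  . . . . . . . . .

Answer: 2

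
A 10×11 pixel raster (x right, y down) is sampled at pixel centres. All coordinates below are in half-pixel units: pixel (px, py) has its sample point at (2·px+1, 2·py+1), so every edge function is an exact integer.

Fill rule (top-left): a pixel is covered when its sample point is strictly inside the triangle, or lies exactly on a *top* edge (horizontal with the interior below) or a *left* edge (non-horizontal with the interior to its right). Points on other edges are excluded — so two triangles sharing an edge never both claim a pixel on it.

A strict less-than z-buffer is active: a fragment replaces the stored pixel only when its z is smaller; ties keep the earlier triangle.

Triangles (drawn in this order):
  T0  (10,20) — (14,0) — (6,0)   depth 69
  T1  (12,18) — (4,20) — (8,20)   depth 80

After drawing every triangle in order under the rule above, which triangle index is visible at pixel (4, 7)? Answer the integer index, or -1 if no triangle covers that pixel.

T0:
  2·area = 160  (B↔C swapped to make it positive)
  edge (10, 20)→(6, 0): d=(-4,-20) top-left  bias=+0
  edge (6, 0)→(14, 0): d=(8,0) top-left  bias=+0
  edge (14, 0)→(10, 20): d=(-4,20) right/bottom  bias=-1
    (3,0)@(7, 1): e=[16,8,136] → #
    (4,0)@(9, 1): e=[56,8,96] → #
    (5,0)@(11, 1): e=[96,8,56] → #
    (6,0)@(13, 1): e=[136,8,16] → #
    (7,0)@(15, 1): e=[176,8,-24] → ·
    (3,1)@(7, 3): e=[8,24,128] → #
    (7,1)@(15, 3): e=[168,24,-32] → ·
    (3,2)@(7, 5): e=[0,40,120] → #  [on edge]
    (6,2)@(13, 5): e=[120,40,0] → ·  [on edge]
    (3,3)@(7, 7): e=[-8,56,112] → ·
    (4,3)@(9, 7): e=[32,56,72] → #
    (6,3)@(13, 7): e=[112,56,-8] → ·
    (4,7)@(9, 15): e=[0,120,40] → #  [on edge]
    (5,7)@(11, 15): e=[40,120,0] → ·  [on edge]
  covered (20 px):
    · · · # # # # · · ·
    · · · # # # # · · ·
    · · · # # # · · · ·
    · · · · # # · · · ·
    · · · · # # · · · ·
    · · · · # # · · · ·
    · · · · # # · · · ·
    · · · · # · · · · ·
    · · · · · · · · · ·
    · · · · · · · · · ·
    · · · · · · · · · ·
T1:
  2·area = 8  (B↔C swapped to make it positive)
  edge (12, 18)→(8, 20): d=(-4,2) right/bottom  bias=-1
  edge (8, 20)→(4, 20): d=(-4,0) right/bottom  bias=-1
  edge (4, 20)→(12, 18): d=(8,-2) top-left  bias=+0
    (4,9)@(9, 19): e=[2,4,2] → #
    (5,9)@(11, 19): e=[-2,4,6] → ·
    (4,10)@(9, 21): e=[-6,-4,18] → ·
  covered (1 px):
    · · · · · · · · · ·
    · · · · · · · · · ·
    · · · · · · · · · ·
    · · · · · · · · · ·
    · · · · · · · · · ·
    · · · · · · · · · ·
    · · · · · · · · · ·
    · · · · · · · · · ·
    · · · · · · · · · ·
    · · · · # · · · · ·
    · · · · · · · · · ·

Z-buffer (winner per pixel, '.' = empty):
  . . . 0 0 0 0 . . .
  . . . 0 0 0 0 . . .
  . . . 0 0 0 . . . .
  . . . . 0 0 . . . .
  . . . . 0 0 . . . .
  . . . . 0 0 . . . .
  . . . . 0 0 . . . .
  . . . . 0 . . . . .
  . . . . . . . . . .
  . . . . 1 . . . . .
  . . . . . . . . . .

Result: 0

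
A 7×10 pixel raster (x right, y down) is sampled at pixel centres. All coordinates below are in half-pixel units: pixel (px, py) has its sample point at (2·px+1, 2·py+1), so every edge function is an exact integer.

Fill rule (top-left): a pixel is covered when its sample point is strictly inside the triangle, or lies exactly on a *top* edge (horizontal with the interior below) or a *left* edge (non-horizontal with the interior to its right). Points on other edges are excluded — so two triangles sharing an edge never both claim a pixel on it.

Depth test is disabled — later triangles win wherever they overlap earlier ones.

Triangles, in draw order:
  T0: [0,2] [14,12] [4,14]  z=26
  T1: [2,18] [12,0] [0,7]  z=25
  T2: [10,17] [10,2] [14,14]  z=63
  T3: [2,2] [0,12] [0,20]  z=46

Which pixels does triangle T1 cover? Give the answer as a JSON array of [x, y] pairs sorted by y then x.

T0:
  2·area = 128
  edge (0, 2)→(14, 12): d=(14,10) right/bottom  bias=-1
  edge (14, 12)→(4, 14): d=(-10,2) right/bottom  bias=-1
  edge (4, 14)→(0, 2): d=(-4,-12) top-left  bias=+0
    (0,1)@(1, 3): e=[4,116,8] → X
    (1,1)@(3, 3): e=[-16,112,32] → .
    (0,2)@(1, 5): e=[32,96,0] → X  [on edge]
    (1,2)@(3, 5): e=[12,92,24] → X
    (2,2)@(5, 5): e=[-8,88,48] → .
    (0,3)@(1, 7): e=[60,76,-8] → .
    (1,3)@(3, 7): e=[40,72,16] → X
    (2,3)@(5, 7): e=[20,68,40] → X
    (3,3)@(7, 7): e=[0,64,64] → .  [on edge]
    (1,4)@(3, 9): e=[68,52,8] → X
    (3,4)@(7, 9): e=[28,44,56] → X
    (4,4)@(9, 9): e=[8,40,80] → X
    (1,5)@(3, 11): e=[96,32,0] → X  [on edge]
    (4,6)@(9, 13): e=[64,0,64] → .  [on edge]
    (2,8)@(5, 17): e=[160,-32,0] → .  [on edge]
  covered (16 px):
    . . . . . . .
    X . . . . . .
    X X . . . . .
    . X X . . . .
    . X X X X . .
    . X X X X X .
    . . X X . . .
    . . . . . . .
    . . . . . . .
    . . . . . . .
T1:
  2·area = 146  (B↔C swapped to make it positive)
  edge (2, 18)→(0, 7): d=(-2,-11) top-left  bias=+0
  edge (0, 7)→(12, 0): d=(12,-7) top-left  bias=+0
  edge (12, 0)→(2, 18): d=(-10,18) right/bottom  bias=-1
    (5,0)@(11, 1): e=[133,5,8] → X
    (6,0)@(13, 1): e=[155,19,-28] → .
    (3,1)@(7, 3): e=[85,1,60] → X
    (4,1)@(9, 3): e=[107,15,24] → X
    (5,1)@(11, 3): e=[129,29,-12] → .
    (2,2)@(5, 5): e=[59,11,76] → X
    (5,2)@(11, 5): e=[125,53,-32] → .
    (0,3)@(1, 7): e=[11,7,128] → X
    (1,3)@(3, 7): e=[33,21,92] → X
    (4,3)@(9, 7): e=[99,63,-16] → .
    (0,4)@(1, 9): e=[7,31,108] → X
    (3,4)@(7, 9): e=[73,73,0] → .  [on edge]
  covered (18 px):
    . . . . . X .
    . . . X X . .
    . . X X X . .
    X X X X . . .
    X X X . . . .
    X X X . . . .
    . X . . . . .
    . X . . . . .
    . . . . . . .
    . . . . . . .
T2:
  2·area = 60
  edge (10, 17)→(10, 2): d=(0,-15) top-left  bias=+0
  edge (10, 2)→(14, 14): d=(4,12) right/bottom  bias=-1
  edge (14, 14)→(10, 17): d=(-4,3) right/bottom  bias=-1
    (5,2)@(11, 5): e=[15,0,45] → .  [on edge]
    (5,3)@(11, 7): e=[15,8,37] → X
    (6,3)@(13, 7): e=[45,-16,31] → .
    (5,4)@(11, 9): e=[15,16,29] → X
    (6,4)@(13, 9): e=[45,-8,23] → .
    (5,5)@(11, 11): e=[15,24,21] → X
    (6,5)@(13, 11): e=[45,0,15] → .  [on edge]
    (5,6)@(11, 13): e=[15,32,13] → X
    (6,6)@(13, 13): e=[45,8,7] → X
    (5,7)@(11, 15): e=[15,40,5] → X
    (6,7)@(13, 15): e=[45,16,-1] → .
    (5,8)@(11, 17): e=[15,48,-3] → .
  covered (6 px):
    . . . . . . .
    . . . . . . .
    . . . . . . .
    . . . . . X .
    . . . . . X .
    . . . . . X .
    . . . . . X X
    . . . . . X .
    . . . . . . .
    . . . . . . .
T3:
  2·area = 16  (B↔C swapped to make it positive)
  edge (2, 2)→(0, 20): d=(-2,18) right/bottom  bias=-1
  edge (0, 20)→(0, 12): d=(0,-8) top-left  bias=+0
  edge (0, 12)→(2, 2): d=(2,-10) top-left  bias=+0
    (0,3)@(1, 7): e=[8,8,0] → X  [on edge]
    (1,3)@(3, 7): e=[-28,24,20] → .
    (0,4)@(1, 9): e=[4,8,4] → X
    (1,4)@(3, 9): e=[-32,24,24] → .
    (0,5)@(1, 11): e=[0,8,8] → .  [on edge]
  covered (2 px):
    . . . . . . .
    . . . . . . .
    . . . . . . .
    X . . . . . .
    X . . . . . .
    . . . . . . .
    . . . . . . .
    . . . . . . .
    . . . . . . .
    . . . . . . .

Final: [[5,0],[3,1],[4,1],[2,2],[3,2],[4,2],[0,3],[1,3],[2,3],[3,3],[0,4],[1,4],[2,4],[0,5],[1,5],[2,5],[1,6],[1,7]]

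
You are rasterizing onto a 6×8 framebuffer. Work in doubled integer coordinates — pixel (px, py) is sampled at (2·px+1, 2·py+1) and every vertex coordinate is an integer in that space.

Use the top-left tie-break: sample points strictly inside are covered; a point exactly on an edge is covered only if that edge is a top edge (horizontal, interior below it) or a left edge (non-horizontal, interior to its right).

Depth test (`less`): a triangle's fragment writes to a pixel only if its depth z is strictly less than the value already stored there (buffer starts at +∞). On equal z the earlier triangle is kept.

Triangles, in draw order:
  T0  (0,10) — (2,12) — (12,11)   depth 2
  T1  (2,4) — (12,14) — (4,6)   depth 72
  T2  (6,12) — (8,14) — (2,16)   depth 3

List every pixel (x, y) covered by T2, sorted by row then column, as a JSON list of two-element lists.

T0:
  2·area = 22  (B↔C swapped to make it positive)
  edge (0, 10)→(12, 11): d=(12,1) right/bottom  bias=-1
  edge (12, 11)→(2, 12): d=(-10,1) right/bottom  bias=-1
  edge (2, 12)→(0, 10): d=(-2,-2) top-left  bias=+0
    (0,5)@(1, 11): e=[11,11,0] → X  [on edge]
    (1,5)@(3, 11): e=[9,9,4] → X
    (2,5)@(5, 11): e=[7,7,8] → X
    (3,5)@(7, 11): e=[5,5,12] → X
    (4,5)@(9, 11): e=[3,3,16] → X
    (5,5)@(11, 11): e=[1,1,20] → X
    (0,6)@(1, 13): e=[35,-9,-4] → .
    (1,6)@(3, 13): e=[33,-11,0] → .  [on edge]
    (2,6)@(5, 13): e=[31,-13,4] → .
    (3,6)@(7, 13): e=[29,-15,8] → .
    (4,6)@(9, 13): e=[27,-17,12] → .
    (5,6)@(11, 13): e=[25,-19,16] → .
    (2,7)@(5, 15): e=[55,-33,0] → .  [on edge]
  covered (6 px):
    . . . . . .
    . . . . . .
    . . . . . .
    . . . . . .
    . . . . . .
    X X X X X X
    . . . . . .
    . . . . . .
T1:
  degenerate (2·area = 0) — covers nothing
T2:
  2·area = 16
  edge (6, 12)→(8, 14): d=(2,2) right/bottom  bias=-1
  edge (8, 14)→(2, 16): d=(-6,2) right/bottom  bias=-1
  edge (2, 16)→(6, 12): d=(4,-4) top-left  bias=+0
    (0,3)@(1, 7): e=[0,56,-40] → .  [on edge]
    (5,3)@(11, 7): e=[-20,36,0] → .  [on edge]
    (1,4)@(3, 9): e=[0,40,-24] → .  [on edge]
    (4,4)@(9, 9): e=[-12,28,0] → .  [on edge]
    (2,5)@(5, 11): e=[0,24,-8] → .  [on edge]
    (3,5)@(7, 11): e=[-4,20,0] → .  [on edge]
    (2,6)@(5, 13): e=[4,12,0] → X  [on edge]
    (3,6)@(7, 13): e=[0,8,8] → .  [on edge]
    (5,6)@(11, 13): e=[-8,0,24] → .  [on edge]
    (1,7)@(3, 15): e=[12,4,0] → X  [on edge]
    (2,7)@(5, 15): e=[8,0,8] → .  [on edge]
    (4,7)@(9, 15): e=[0,-8,24] → .  [on edge]
  covered (2 px):
    . . . . . .
    . . . . . .
    . . . . . .
    . . . . . .
    . . . . . .
    . . . . . .
    . . X . . .
    . X . . . .

Final: [[2,6],[1,7]]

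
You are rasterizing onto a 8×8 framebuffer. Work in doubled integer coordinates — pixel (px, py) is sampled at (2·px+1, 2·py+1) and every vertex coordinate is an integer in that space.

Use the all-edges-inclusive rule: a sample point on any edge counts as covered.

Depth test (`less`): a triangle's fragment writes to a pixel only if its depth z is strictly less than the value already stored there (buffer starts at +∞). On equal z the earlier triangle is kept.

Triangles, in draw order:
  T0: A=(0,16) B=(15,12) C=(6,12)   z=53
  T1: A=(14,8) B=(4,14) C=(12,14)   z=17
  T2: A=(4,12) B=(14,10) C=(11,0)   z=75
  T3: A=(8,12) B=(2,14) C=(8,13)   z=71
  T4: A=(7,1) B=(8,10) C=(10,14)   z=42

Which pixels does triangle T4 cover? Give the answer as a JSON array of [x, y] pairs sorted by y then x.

T0:
  2·area = 36  (B↔C swapped to make it positive)
  edge (0, 16)→(6, 12): d=(6,-4) inclusive
  edge (6, 12)→(15, 12): d=(9,0) inclusive
  edge (15, 12)→(0, 16): d=(-15,4) inclusive
    (2,6)@(5, 13): e=[2,9,25] → #
    (3,6)@(7, 13): e=[10,9,17] → #
    (4,6)@(9, 13): e=[18,9,9] → #
    (5,6)@(11, 13): e=[26,9,1] → #
    (6,6)@(13, 13): e=[34,9,-7] → ·
    (1,7)@(3, 15): e=[6,27,3] → #
    (2,7)@(5, 15): e=[14,27,-5] → ·
    (3,7)@(7, 15): e=[22,27,-13] → ·
    (4,7)@(9, 15): e=[30,27,-21] → ·
    (5,7)@(11, 15): e=[38,27,-29] → ·
  covered (5 px):
    · · · · · · · ·
    · · · · · · · ·
    · · · · · · · ·
    · · · · · · · ·
    · · · · · · · ·
    · · · · · · · ·
    · · # # # # · ·
    · # · · · · · ·
T1:
  2·area = 48  (B↔C swapped to make it positive)
  edge (14, 8)→(12, 14): d=(-2,6) inclusive
  edge (12, 14)→(4, 14): d=(-8,0) inclusive
  edge (4, 14)→(14, 8): d=(10,-6) inclusive
    (7,2)@(15, 5): e=[0,72,-24] → ·  [on edge]
    (6,4)@(13, 9): e=[4,40,4] → #
    (7,4)@(15, 9): e=[-8,40,16] → ·
    (4,5)@(9, 11): e=[24,24,0] → #  [on edge]
    (5,5)@(11, 11): e=[12,24,12] → #
    (6,5)@(13, 11): e=[0,24,24] → #  [on edge]
    (7,5)@(15, 11): e=[-12,24,36] → ·
    (3,6)@(7, 13): e=[32,8,8] → #
    (6,6)@(13, 13): e=[-4,8,44] → ·
    (3,7)@(7, 15): e=[28,-8,28] → ·
    (4,7)@(9, 15): e=[16,-8,40] → ·
    (5,7)@(11, 15): e=[4,-8,52] → ·
  covered (7 px):
    · · · · · · · ·
    · · · · · · · ·
    · · · · · · · ·
    · · · · · · · ·
    · · · · · · # ·
    · · · · # # # ·
    · · · # # # · ·
    · · · · · · · ·
T2:
  2·area = 106  (B↔C swapped to make it positive)
  edge (4, 12)→(11, 0): d=(7,-12) inclusive
  edge (11, 0)→(14, 10): d=(3,10) inclusive
  edge (14, 10)→(4, 12): d=(-10,2) inclusive
    (5,0)@(11, 1): e=[7,3,96] → #
    (6,0)@(13, 1): e=[31,-17,92] → ·
    (5,1)@(11, 3): e=[21,9,76] → #
    (6,1)@(13, 3): e=[45,-11,72] → ·
    (4,2)@(9, 5): e=[11,35,60] → #
    (6,2)@(13, 5): e=[59,-5,52] → ·
    (3,3)@(7, 7): e=[1,61,44] → #
    (6,3)@(13, 7): e=[73,1,32] → #
    (7,3)@(15, 7): e=[97,-19,28] → ·
    (3,4)@(7, 9): e=[15,67,24] → #
    (7,4)@(15, 9): e=[111,-13,8] → ·
    (2,5)@(5, 11): e=[5,93,8] → #
    (4,5)@(9, 11): e=[53,53,0] → #  [on edge]
  covered (15 px):
    · · · · · # · ·
    · · · · · # · ·
    · · · · # # · ·
    · · · # # # # ·
    · · · # # # # ·
    · · # # # · · ·
    · · · · · · · ·
    · · · · · · · ·
T3:
  2·area = 6  (B↔C swapped to make it positive)
  edge (8, 12)→(8, 13): d=(0,1) inclusive
  edge (8, 13)→(2, 14): d=(-6,1) inclusive
  edge (2, 14)→(8, 12): d=(6,-2) inclusive
    (5,5)@(11, 11): e=[-3,9,0] → ·  [on edge]
    (2,6)@(5, 13): e=[3,3,0] → #  [on edge]
    (3,6)@(7, 13): e=[1,1,4] → #
    (4,6)@(9, 13): e=[-1,-1,8] → ·
    (2,7)@(5, 15): e=[3,-9,12] → ·
    (3,7)@(7, 15): e=[1,-11,16] → ·
  covered (2 px):
    · · · · · · · ·
    · · · · · · · ·
    · · · · · · · ·
    · · · · · · · ·
    · · · · · · · ·
    · · · · · · · ·
    · · # # · · · ·
    · · · · · · · ·
T4:
  2·area = 14  (B↔C swapped to make it positive)
  edge (7, 1)→(10, 14): d=(3,13) inclusive
  edge (10, 14)→(8, 10): d=(-2,-4) inclusive
  edge (8, 10)→(7, 1): d=(-1,-9) inclusive
    (3,0)@(7, 1): e=[0,14,0] → #  [on edge]
    (4,0)@(9, 1): e=[-26,22,18] → ·
    (3,1)@(7, 3): e=[6,10,-2] → ·
    (4,5)@(9, 11): e=[4,2,8] → #
    (5,5)@(11, 11): e=[-22,10,26] → ·
    (4,6)@(9, 13): e=[10,-2,6] → ·
  covered (2 px):
    · · · # · · · ·
    · · · · · · · ·
    · · · · · · · ·
    · · · · · · · ·
    · · · · · · · ·
    · · · · # · · ·
    · · · · · · · ·
    · · · · · · · ·

Final: [[3,0],[4,5]]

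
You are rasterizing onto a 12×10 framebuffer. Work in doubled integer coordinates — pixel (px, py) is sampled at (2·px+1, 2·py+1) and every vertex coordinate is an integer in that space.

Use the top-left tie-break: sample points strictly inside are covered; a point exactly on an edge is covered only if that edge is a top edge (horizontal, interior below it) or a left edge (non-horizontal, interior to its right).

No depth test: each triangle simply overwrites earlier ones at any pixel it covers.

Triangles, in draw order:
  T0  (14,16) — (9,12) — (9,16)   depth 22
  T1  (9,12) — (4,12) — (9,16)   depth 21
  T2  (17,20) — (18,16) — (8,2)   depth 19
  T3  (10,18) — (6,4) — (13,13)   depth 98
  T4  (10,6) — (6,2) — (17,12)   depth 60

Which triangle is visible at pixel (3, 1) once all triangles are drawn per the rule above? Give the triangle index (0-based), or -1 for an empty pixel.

T0:
  2·area = 20  (B↔C swapped to make it positive)
  edge (14, 16)→(9, 16): d=(-5,0) right/bottom  bias=-1
  edge (9, 16)→(9, 12): d=(0,-4) top-left  bias=+0
  edge (9, 12)→(14, 16): d=(5,4) right/bottom  bias=-1
    (4,0)@(9, 1): e=[75,0,-55] → .  [on edge]
    (4,1)@(9, 3): e=[65,0,-45] → .  [on edge]
    (4,2)@(9, 5): e=[55,0,-35] → .  [on edge]
    (4,3)@(9, 7): e=[45,0,-25] → .  [on edge]
    (4,4)@(9, 9): e=[35,0,-15] → .  [on edge]
    (4,5)@(9, 11): e=[25,0,-5] → .  [on edge]
    (4,6)@(9, 13): e=[15,0,5] → X  [on edge]
    (5,6)@(11, 13): e=[15,8,-3] → .
    (4,7)@(9, 15): e=[5,0,15] → X  [on edge]
    (5,7)@(11, 15): e=[5,8,7] → X
    (6,7)@(13, 15): e=[5,16,-1] → .
    (4,8)@(9, 17): e=[-5,0,25] → .  [on edge]
    (4,9)@(9, 19): e=[-15,0,35] → .  [on edge]
  covered (3 px):
    . . . . . . . . . . . .
    . . . . . . . . . . . .
    . . . . . . . . . . . .
    . . . . . . . . . . . .
    . . . . . . . . . . . .
    . . . . . . . . . . . .
    . . . . X . . . . . . .
    . . . . X X . . . . . .
    . . . . . . . . . . . .
    . . . . . . . . . . . .
T1:
  2·area = 20  (B↔C swapped to make it positive)
  edge (9, 12)→(9, 16): d=(0,4) right/bottom  bias=-1
  edge (9, 16)→(4, 12): d=(-5,-4) top-left  bias=+0
  edge (4, 12)→(9, 12): d=(5,0) top-left  bias=+0
    (4,0)@(9, 1): e=[0,75,-55] → .  [on edge]
    (4,1)@(9, 3): e=[0,65,-45] → .  [on edge]
    (4,2)@(9, 5): e=[0,55,-35] → .  [on edge]
    (4,3)@(9, 7): e=[0,45,-25] → .  [on edge]
    (4,4)@(9, 9): e=[0,35,-15] → .  [on edge]
    (4,5)@(9, 11): e=[0,25,-5] → .  [on edge]
    (3,6)@(7, 13): e=[8,7,5] → X
    (4,6)@(9, 13): e=[0,15,5] → .  [on edge]
    (3,7)@(7, 15): e=[8,-3,15] → .
    (4,7)@(9, 15): e=[0,5,15] → .  [on edge]
    (4,8)@(9, 17): e=[0,-5,25] → .  [on edge]
    (4,9)@(9, 19): e=[0,-15,35] → .  [on edge]
  covered (1 px):
    . . . . . . . . . . . .
    . . . . . . . . . . . .
    . . . . . . . . . . . .
    . . . . . . . . . . . .
    . . . . . . . . . . . .
    . . . . . . . . . . . .
    . . . X . . . . . . . .
    . . . . . . . . . . . .
    . . . . . . . . . . . .
    . . . . . . . . . . . .
T2:
  2·area = 54  (B↔C swapped to make it positive)
  edge (17, 20)→(8, 2): d=(-9,-18) top-left  bias=+0
  edge (8, 2)→(18, 16): d=(10,14) right/bottom  bias=-1
  edge (18, 16)→(17, 20): d=(-1,4) right/bottom  bias=-1
    (5,3)@(11, 7): e=[9,8,37] → X
    (6,3)@(13, 7): e=[45,-20,29] → .
    (5,4)@(11, 9): e=[-9,28,35] → .
    (6,4)@(13, 9): e=[27,0,27] → .  [on edge]
    (6,5)@(13, 11): e=[9,20,25] → X
    (7,5)@(15, 11): e=[45,-8,17] → .
    (6,6)@(13, 13): e=[-9,40,23] → .
    (7,6)@(15, 13): e=[27,12,15] → X
    (8,6)@(17, 13): e=[63,-16,7] → .
    (7,7)@(15, 15): e=[9,32,13] → X
    (8,7)@(17, 15): e=[45,4,5] → X
    (9,7)@(19, 15): e=[81,-24,-3] → .
  covered (7 px):
    . . . . . . . . . . . .
    . . . . . . . . . . . .
    . . . . . . . . . . . .
    . . . . . X . . . . . .
    . . . . . . . . . . . .
    . . . . . . X . . . . .
    . . . . . . . X . . . .
    . . . . . . . X X . . .
    . . . . . . . . X . . .
    . . . . . . . . X . . .
T3:
  2·area = 62
  edge (10, 18)→(6, 4): d=(-4,-14) top-left  bias=+0
  edge (6, 4)→(13, 13): d=(7,9) right/bottom  bias=-1
  edge (13, 13)→(10, 18): d=(-3,5) right/bottom  bias=-1
    (9,1)@(19, 3): e=[186,-124,0] → .  [on edge]
    (3,3)@(7, 7): e=[2,12,48] → X
    (4,3)@(9, 7): e=[30,-6,38] → .
    (3,4)@(7, 9): e=[-6,26,42] → .
    (4,4)@(9, 9): e=[22,8,32] → X
    (5,4)@(11, 9): e=[50,-10,22] → .
    (4,5)@(9, 11): e=[14,22,26] → X
    (5,5)@(11, 11): e=[42,4,16] → X
    (6,5)@(13, 11): e=[70,-14,6] → .
    (4,6)@(9, 13): e=[6,36,20] → X
    (6,6)@(13, 13): e=[62,0,0] → .  [on edge]
    (4,7)@(9, 15): e=[-2,50,14] → .
  covered (7 px):
    . . . . . . . . . . . .
    . . . . . . . . . . . .
    . . . . . . . . . . . .
    . . . X . . . . . . . .
    . . . . X . . . . . . .
    . . . . X X . . . . . .
    . . . . X X . . . . . .
    . . . . . X . . . . . .
    . . . . . . . . . . . .
    . . . . . . . . . . . .
T4:
  2·area = 4
  edge (10, 6)→(6, 2): d=(-4,-4) top-left  bias=+0
  edge (6, 2)→(17, 12): d=(11,10) right/bottom  bias=-1
  edge (17, 12)→(10, 6): d=(-7,-6) top-left  bias=+0
    (2,0)@(5, 1): e=[0,-1,5] → .  [on edge]
    (3,1)@(7, 3): e=[0,1,3] → X  [on edge]
    (4,1)@(9, 3): e=[8,-19,15] → .
    (3,2)@(7, 5): e=[-8,23,-11] → .
    (4,2)@(9, 5): e=[0,3,1] → X  [on edge]
    (5,2)@(11, 5): e=[8,-17,13] → .
    (4,3)@(9, 7): e=[-8,25,-13] → .
    (5,3)@(11, 7): e=[0,5,-1] → .  [on edge]
    (6,4)@(13, 9): e=[0,7,-3] → .  [on edge]
    (7,5)@(15, 11): e=[0,9,-5] → .  [on edge]
    (8,6)@(17, 13): e=[0,11,-7] → .  [on edge]
    (9,7)@(19, 15): e=[0,13,-9] → .  [on edge]
    (10,8)@(21, 17): e=[0,15,-11] → .  [on edge]
    (11,9)@(23, 19): e=[0,17,-13] → .  [on edge]
  covered (2 px):
    . . . . . . . . . . . .
    . . . X . . . . . . . .
    . . . . X . . . . . . .
    . . . . . . . . . . . .
    . . . . . . . . . . . .
    . . . . . . . . . . . .
    . . . . . . . . . . . .
    . . . . . . . . . . . .
    . . . . . . . . . . . .
    . . . . . . . . . . . .

Z-buffer (winner per pixel, '.' = empty):
  . . . . . . . . . . . .
  . . . 4 . . . . . . . .
  . . . . 4 . . . . . . .
  . . . 3 . 2 . . . . . .
  . . . . 3 . . . . . . .
  . . . . 3 3 2 . . . . .
  . . . 1 3 3 . 2 . . . .
  . . . . 0 3 . 2 2 . . .
  . . . . . . . . 2 . . .
  . . . . . . . . 2 . . .

Result: 4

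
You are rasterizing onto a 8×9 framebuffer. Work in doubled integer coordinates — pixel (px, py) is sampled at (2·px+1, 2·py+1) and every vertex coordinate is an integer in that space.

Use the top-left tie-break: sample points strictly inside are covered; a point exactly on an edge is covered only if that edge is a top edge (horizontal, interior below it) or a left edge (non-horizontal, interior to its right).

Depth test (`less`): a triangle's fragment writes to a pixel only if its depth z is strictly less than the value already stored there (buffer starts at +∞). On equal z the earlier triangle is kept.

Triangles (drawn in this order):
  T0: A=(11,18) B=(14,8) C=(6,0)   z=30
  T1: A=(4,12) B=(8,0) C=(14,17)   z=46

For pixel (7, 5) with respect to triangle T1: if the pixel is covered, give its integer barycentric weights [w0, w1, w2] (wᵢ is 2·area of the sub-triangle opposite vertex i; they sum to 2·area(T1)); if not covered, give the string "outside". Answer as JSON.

T0:
  2·area = 104  (B↔C swapped to make it positive)
  edge (11, 18)→(6, 0): d=(-5,-18) top-left  bias=+0
  edge (6, 0)→(14, 8): d=(8,8) right/bottom  bias=-1
  edge (14, 8)→(11, 18): d=(-3,10) right/bottom  bias=-1
    (3,0)@(7, 1): e=[13,0,91] → .  [on edge]
    (3,1)@(7, 3): e=[3,16,85] → X
    (4,1)@(9, 3): e=[39,0,65] → .  [on edge]
    (3,2)@(7, 5): e=[-7,32,79] → .
    (4,2)@(9, 5): e=[29,16,59] → X
    (5,2)@(11, 5): e=[65,0,39] → .  [on edge]
    (4,3)@(9, 7): e=[19,32,53] → X
    (5,3)@(11, 7): e=[55,16,33] → X
    (6,3)@(13, 7): e=[91,0,13] → .  [on edge]
    (4,4)@(9, 9): e=[9,48,47] → X
    (6,4)@(13, 9): e=[81,16,7] → X
    (7,4)@(15, 9): e=[117,0,-13] → .  [on edge]
  covered (12 px):
    . . . . . . . .
    . . . X . . . .
    . . . . X . . .
    . . . . X X . .
    . . . . X X X .
    . . . . . X X .
    . . . . . X . .
    . . . . . X . .
    . . . . . X . .
T1:
  2·area = 140
  edge (4, 12)→(8, 0): d=(4,-12) top-left  bias=+0
  edge (8, 0)→(14, 17): d=(6,17) right/bottom  bias=-1
  edge (14, 17)→(4, 12): d=(-10,-5) top-left  bias=+0
    (3,1)@(7, 3): e=[0,35,105] → X  [on edge]
    (4,1)@(9, 3): e=[24,1,115] → X
    (5,1)@(11, 3): e=[48,-33,125] → .
    (3,2)@(7, 5): e=[8,47,85] → X
    (5,2)@(11, 5): e=[56,-21,105] → .
    (3,3)@(7, 7): e=[16,59,65] → X
    (5,3)@(11, 7): e=[64,-9,85] → .
    (2,4)@(5, 9): e=[0,105,35] → X  [on edge]
    (5,4)@(11, 9): e=[72,3,65] → X
    (6,4)@(13, 9): e=[96,-31,75] → .
    (2,5)@(5, 11): e=[8,117,15] → X
    (6,5)@(13, 11): e=[104,-19,55] → .
    (1,7)@(3, 15): e=[0,175,-35] → .  [on edge]
  covered (19 px):
    . . . . . . . .
    . . . X X . . .
    . . . X X . . .
    . . . X X . . .
    . . X X X X . .
    . . X X X X . .
    . . . X X X . .
    . . . . . X X .
    . . . . . . . .

Result: "outside"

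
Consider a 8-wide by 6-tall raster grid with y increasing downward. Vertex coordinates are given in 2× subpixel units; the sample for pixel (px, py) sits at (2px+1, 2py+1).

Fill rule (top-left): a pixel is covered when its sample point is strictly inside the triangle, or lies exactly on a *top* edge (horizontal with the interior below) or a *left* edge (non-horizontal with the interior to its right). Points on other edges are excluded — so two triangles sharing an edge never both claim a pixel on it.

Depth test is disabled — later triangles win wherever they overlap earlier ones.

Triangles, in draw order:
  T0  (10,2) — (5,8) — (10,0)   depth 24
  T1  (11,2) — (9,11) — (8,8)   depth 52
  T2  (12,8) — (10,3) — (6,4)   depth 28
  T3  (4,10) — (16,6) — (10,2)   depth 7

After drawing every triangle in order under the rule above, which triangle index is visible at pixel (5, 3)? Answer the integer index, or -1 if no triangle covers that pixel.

T0:
  2·area = 10
  edge (10, 2)→(5, 8): d=(-5,6) right/bottom  bias=-1
  edge (5, 8)→(10, 0): d=(5,-8) top-left  bias=+0
  edge (10, 0)→(10, 2): d=(0,2) right/bottom  bias=-1
    (4,1)@(9, 3): e=[1,7,2] → █
    (5,1)@(11, 3): e=[-11,23,-2] → ·
    (3,2)@(7, 5): e=[3,1,6] → █
    (4,2)@(9, 5): e=[-9,17,2] → ·
    (3,3)@(7, 7): e=[-7,11,6] → ·
  covered (2 px):
    · · · · · · · ·
    · · · · █ · · ·
    · · · █ · · · ·
    · · · · · · · ·
    · · · · · · · ·
    · · · · · · · ·
T1:
  2·area = 15
  edge (11, 2)→(9, 11): d=(-2,9) right/bottom  bias=-1
  edge (9, 11)→(8, 8): d=(-1,-3) top-left  bias=+0
  edge (8, 8)→(11, 2): d=(3,-6) top-left  bias=+0
    (3,2)@(7, 5): e=[30,0,-15] → ·  [on edge]
    (4,3)@(9, 7): e=[8,4,3] → █
    (5,3)@(11, 7): e=[-10,10,15] → ·
    (4,4)@(9, 9): e=[4,2,9] → █
    (5,4)@(11, 9): e=[-14,8,21] → ·
    (4,5)@(9, 11): e=[0,0,15] → ·  [on edge]
  covered (2 px):
    · · · · · · · ·
    · · · · · · · ·
    · · · · · · · ·
    · · · · █ · · ·
    · · · · █ · · ·
    · · · · · · · ·
T2:
  2·area = 22  (B↔C swapped to make it positive)
  edge (12, 8)→(6, 4): d=(-6,-4) top-left  bias=+0
  edge (6, 4)→(10, 3): d=(4,-1) top-left  bias=+0
  edge (10, 3)→(12, 8): d=(2,5) right/bottom  bias=-1
    (4,2)@(9, 5): e=[6,7,9] → █
    (5,2)@(11, 5): e=[14,9,-1] → ·
    (4,3)@(9, 7): e=[-6,15,13] → ·
    (5,3)@(11, 7): e=[2,17,3] → █
    (6,3)@(13, 7): e=[10,19,-7] → ·
    (5,4)@(11, 9): e=[-10,25,7] → ·
  covered (2 px):
    · · · · · · · ·
    · · · · · · · ·
    · · · · █ · · ·
    · · · · · █ · ·
    · · · · · · · ·
    · · · · · · · ·
T3:
  2·area = 72  (B↔C swapped to make it positive)
  edge (4, 10)→(10, 2): d=(6,-8) top-left  bias=+0
  edge (10, 2)→(16, 6): d=(6,4) right/bottom  bias=-1
  edge (16, 6)→(4, 10): d=(-12,4) right/bottom  bias=-1
    (5,1)@(11, 3): e=[14,2,56] → █
    (6,1)@(13, 3): e=[30,-6,48] → ·
    (4,2)@(9, 5): e=[10,22,40] → █
    (6,2)@(13, 5): e=[42,6,24] → █
    (7,2)@(15, 5): e=[58,-2,16] → ·
    (3,3)@(7, 7): e=[6,42,24] → █
    (6,3)@(13, 7): e=[54,18,0] → ·  [on edge]
    (2,4)@(5, 9): e=[2,62,8] → █
    (3,4)@(7, 9): e=[18,54,0] → ·  [on edge]
    (4,4)@(9, 9): e=[34,46,-8] → ·
    (5,4)@(11, 9): e=[50,38,-16] → ·
    (0,5)@(1, 11): e=[-18,90,0] → ·  [on edge]
  covered (8 px):
    · · · · · · · ·
    · · · · · █ · ·
    · · · · █ █ █ ·
    · · · █ █ █ · ·
    · · █ · · · · ·
    · · · · · · · ·

Z-buffer (winner per pixel, '.' = empty):
  . . . . . . . .
  . . . . 0 3 . .
  . . . 0 3 3 3 .
  . . . 3 3 3 . .
  . . 3 . 1 . . .
  . . . . . . . .

Result: 3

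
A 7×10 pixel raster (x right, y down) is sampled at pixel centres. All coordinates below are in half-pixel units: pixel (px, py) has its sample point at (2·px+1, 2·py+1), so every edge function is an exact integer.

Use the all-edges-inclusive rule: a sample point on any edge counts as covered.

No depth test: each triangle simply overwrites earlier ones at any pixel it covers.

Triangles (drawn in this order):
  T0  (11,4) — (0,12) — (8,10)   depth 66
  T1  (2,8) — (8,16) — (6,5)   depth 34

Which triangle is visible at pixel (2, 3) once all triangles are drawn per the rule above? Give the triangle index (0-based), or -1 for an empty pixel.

T0:
  2·area = 42  (B↔C swapped to make it positive)
  edge (11, 4)→(8, 10): d=(-3,6) inclusive
  edge (8, 10)→(0, 12): d=(-8,2) inclusive
  edge (0, 12)→(11, 4): d=(11,-8) inclusive
    (3,3)@(7, 7): e=[15,26,1] → #
    (4,3)@(9, 7): e=[3,22,17] → #
    (5,3)@(11, 7): e=[-9,18,33] → ·
    (2,4)@(5, 9): e=[21,14,7] → #
    (4,4)@(9, 9): e=[-3,6,39] → ·
    (1,5)@(3, 11): e=[27,2,13] → #
    (2,5)@(5, 11): e=[15,-2,29] → ·
    (3,5)@(7, 11): e=[3,-6,45] → ·
    (1,6)@(3, 13): e=[21,-14,35] → ·
  covered (5 px):
    · · · · · · ·
    · · · · · · ·
    · · · · · · ·
    · · · # # · ·
    · · # # · · ·
    · # · · · · ·
    · · · · · · ·
    · · · · · · ·
    · · · · · · ·
    · · · · · · ·
T1:
  2·area = 50  (B↔C swapped to make it positive)
  edge (2, 8)→(6, 5): d=(4,-3) inclusive
  edge (6, 5)→(8, 16): d=(2,11) inclusive
  edge (8, 16)→(2, 8): d=(-6,-8) inclusive
    (2,3)@(5, 7): e=[5,15,30] → #
    (3,3)@(7, 7): e=[11,-7,46] → ·
    (1,4)@(3, 9): e=[7,41,2] → #
    (3,4)@(7, 9): e=[19,-3,34] → ·
    (1,5)@(3, 11): e=[15,45,-10] → ·
    (2,5)@(5, 11): e=[21,23,6] → #
    (3,5)@(7, 11): e=[27,1,22] → #
    (4,5)@(9, 11): e=[33,-21,38] → ·
    (2,6)@(5, 13): e=[29,27,-6] → ·
    (3,6)@(7, 13): e=[35,5,10] → #
    (4,6)@(9, 13): e=[41,-17,26] → ·
    (3,7)@(7, 15): e=[43,9,-2] → ·
  covered (6 px):
    · · · · · · ·
    · · · · · · ·
    · · · · · · ·
    · · # · · · ·
    · # # · · · ·
    · · # # · · ·
    · · · # · · ·
    · · · · · · ·
    · · · · · · ·
    · · · · · · ·

Z-buffer (winner per pixel, '.' = empty):
  . . . . . . .
  . . . . . . .
  . . . . . . .
  . . 1 0 0 . .
  . 1 1 0 . . .
  . 0 1 1 . . .
  . . . 1 . . .
  . . . . . . .
  . . . . . . .
  . . . . . . .

Answer: 1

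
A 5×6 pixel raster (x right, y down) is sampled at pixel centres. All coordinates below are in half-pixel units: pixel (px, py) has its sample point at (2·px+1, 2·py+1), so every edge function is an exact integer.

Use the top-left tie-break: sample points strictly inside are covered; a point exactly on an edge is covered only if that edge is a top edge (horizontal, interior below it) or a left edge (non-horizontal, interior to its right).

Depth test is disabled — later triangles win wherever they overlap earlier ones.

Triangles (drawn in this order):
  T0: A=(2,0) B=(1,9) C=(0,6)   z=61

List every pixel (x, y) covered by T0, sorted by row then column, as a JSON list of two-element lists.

T0:
  2·area = 12
  edge (2, 0)→(1, 9): d=(-1,9) right/bottom  bias=-1
  edge (1, 9)→(0, 6): d=(-1,-3) top-left  bias=+0
  edge (0, 6)→(2, 0): d=(2,-6) top-left  bias=+0
    (0,1)@(1, 3): e=[6,6,0] → #  [on edge]
    (1,1)@(3, 3): e=[-12,12,12] → ·
    (0,2)@(1, 5): e=[4,4,4] → #
    (1,2)@(3, 5): e=[-14,10,16] → ·
    (0,3)@(1, 7): e=[2,2,8] → #
    (1,3)@(3, 7): e=[-16,8,20] → ·
    (0,4)@(1, 9): e=[0,0,12] → ·  [on edge]
  covered (3 px):
    · · · · ·
    # · · · ·
    # · · · ·
    # · · · ·
    · · · · ·
    · · · · ·

Answer: [[0,1],[0,2],[0,3]]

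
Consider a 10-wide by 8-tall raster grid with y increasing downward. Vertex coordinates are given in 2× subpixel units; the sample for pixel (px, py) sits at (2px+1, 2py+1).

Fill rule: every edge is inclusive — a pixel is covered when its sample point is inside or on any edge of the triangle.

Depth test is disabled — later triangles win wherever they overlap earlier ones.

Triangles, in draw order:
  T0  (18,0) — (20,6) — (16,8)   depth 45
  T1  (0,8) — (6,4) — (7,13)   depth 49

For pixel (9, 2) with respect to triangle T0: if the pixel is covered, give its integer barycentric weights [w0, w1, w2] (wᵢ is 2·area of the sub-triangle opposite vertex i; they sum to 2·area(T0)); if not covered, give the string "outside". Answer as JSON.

T0:
  2·area = 28
  edge (18, 0)→(20, 6): d=(2,6) inclusive
  edge (20, 6)→(16, 8): d=(-4,2) inclusive
  edge (16, 8)→(18, 0): d=(2,-8) inclusive
    (9,1)@(19, 3): e=[0,14,14] → █  [on edge]
    (8,2)@(17, 5): e=[16,10,2] → █
    (8,3)@(17, 7): e=[20,2,6] → █
    (9,3)@(19, 7): e=[8,-2,22] → ·
    (8,4)@(17, 9): e=[24,-6,10] → ·
  covered (4 px):
    · · · · · · · · · ·
    · · · · · · · · · █
    · · · · · · · · █ █
    · · · · · · · · █ ·
    · · · · · · · · · ·
    · · · · · · · · · ·
    · · · · · · · · · ·
    · · · · · · · · · ·
T1:
  2·area = 58
  edge (0, 8)→(6, 4): d=(6,-4) inclusive
  edge (6, 4)→(7, 13): d=(1,9) inclusive
  edge (7, 13)→(0, 8): d=(-7,-5) inclusive
    (2,2)@(5, 5): e=[2,10,46] → █
    (3,2)@(7, 5): e=[10,-8,56] → ·
    (1,3)@(3, 7): e=[6,30,22] → █
    (3,3)@(7, 7): e=[22,-6,42] → ·
    (1,4)@(3, 9): e=[18,32,8] → █
    (3,4)@(7, 9): e=[34,-4,28] → ·
    (1,5)@(3, 11): e=[30,34,-6] → ·
    (2,5)@(5, 11): e=[38,16,4] → █
    (3,5)@(7, 11): e=[46,-2,14] → ·
    (2,6)@(5, 13): e=[50,18,-10] → ·
    (3,6)@(7, 13): e=[58,0,0] → █  [on edge]
    (4,6)@(9, 13): e=[66,-18,10] → ·
  covered (7 px):
    · · · · · · · · · ·
    · · · · · · · · · ·
    · · █ · · · · · · ·
    · █ █ · · · · · · ·
    · █ █ · · · · · · ·
    · · █ · · · · · · ·
    · · · █ · · · · · ·
    · · · · · · · · · ·

Result: [6,18,4]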